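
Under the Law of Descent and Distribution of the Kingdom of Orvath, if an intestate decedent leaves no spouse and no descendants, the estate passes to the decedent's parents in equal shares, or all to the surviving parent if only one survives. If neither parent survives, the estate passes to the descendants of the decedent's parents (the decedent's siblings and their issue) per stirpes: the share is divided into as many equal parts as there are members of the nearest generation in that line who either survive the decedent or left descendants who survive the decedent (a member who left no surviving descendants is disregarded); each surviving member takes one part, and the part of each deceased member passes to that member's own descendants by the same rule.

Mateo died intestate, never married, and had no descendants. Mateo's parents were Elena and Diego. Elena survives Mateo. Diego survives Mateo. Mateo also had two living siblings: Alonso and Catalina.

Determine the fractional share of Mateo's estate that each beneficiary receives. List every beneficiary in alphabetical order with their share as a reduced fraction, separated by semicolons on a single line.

Diego 1/2; Elena 1/2

Both parents survive, so Elena and Diego each take 1/2. The siblings take nothing because a surviving parent has priority.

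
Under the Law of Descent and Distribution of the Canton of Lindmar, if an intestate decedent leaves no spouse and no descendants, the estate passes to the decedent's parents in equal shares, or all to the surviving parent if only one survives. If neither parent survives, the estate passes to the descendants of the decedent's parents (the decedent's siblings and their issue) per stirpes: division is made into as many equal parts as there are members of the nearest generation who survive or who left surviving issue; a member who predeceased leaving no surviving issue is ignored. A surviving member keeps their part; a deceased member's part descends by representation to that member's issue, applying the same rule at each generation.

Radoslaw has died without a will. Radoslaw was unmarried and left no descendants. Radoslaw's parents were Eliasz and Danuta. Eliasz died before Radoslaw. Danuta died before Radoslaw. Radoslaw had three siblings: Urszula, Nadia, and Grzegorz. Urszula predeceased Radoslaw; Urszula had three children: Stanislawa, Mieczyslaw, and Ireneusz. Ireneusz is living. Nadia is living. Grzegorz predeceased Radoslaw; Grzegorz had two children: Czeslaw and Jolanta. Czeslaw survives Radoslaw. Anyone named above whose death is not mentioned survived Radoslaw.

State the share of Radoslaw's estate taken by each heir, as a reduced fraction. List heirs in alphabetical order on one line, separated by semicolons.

Czeslaw 1/6; Ireneusz 1/9; Jolanta 1/6; Mieczyslaw 1/9; Nadia 1/3; Stanislawa 1/9

Neither parent survives and there are no descendants, so the estate passes to Radoslaw's siblings and their issue per stirpes.
The estate is divided into 3 equal shares of 1/3 among Urszula, Nadia, Grzegorz.
Urszula predeceased; the 1/3 allotted to Urszula's branch passes to Urszula's issue by representation.
The 1/3 is divided into 3 equal shares of 1/9 among Stanislawa, Mieczyslaw, Ireneusz.
Stanislawa is living and takes 1/9.
Mieczyslaw is living and takes 1/9.
Ireneusz is living and takes 1/9.
Nadia is living and takes 1/3.
Grzegorz predeceased; the 1/3 allotted to Grzegorz's branch passes to Grzegorz's issue by representation.
The 1/3 is divided into 2 equal shares of 1/6 among Czeslaw, Jolanta.
Czeslaw is living and takes 1/6.
Jolanta is living and takes 1/6.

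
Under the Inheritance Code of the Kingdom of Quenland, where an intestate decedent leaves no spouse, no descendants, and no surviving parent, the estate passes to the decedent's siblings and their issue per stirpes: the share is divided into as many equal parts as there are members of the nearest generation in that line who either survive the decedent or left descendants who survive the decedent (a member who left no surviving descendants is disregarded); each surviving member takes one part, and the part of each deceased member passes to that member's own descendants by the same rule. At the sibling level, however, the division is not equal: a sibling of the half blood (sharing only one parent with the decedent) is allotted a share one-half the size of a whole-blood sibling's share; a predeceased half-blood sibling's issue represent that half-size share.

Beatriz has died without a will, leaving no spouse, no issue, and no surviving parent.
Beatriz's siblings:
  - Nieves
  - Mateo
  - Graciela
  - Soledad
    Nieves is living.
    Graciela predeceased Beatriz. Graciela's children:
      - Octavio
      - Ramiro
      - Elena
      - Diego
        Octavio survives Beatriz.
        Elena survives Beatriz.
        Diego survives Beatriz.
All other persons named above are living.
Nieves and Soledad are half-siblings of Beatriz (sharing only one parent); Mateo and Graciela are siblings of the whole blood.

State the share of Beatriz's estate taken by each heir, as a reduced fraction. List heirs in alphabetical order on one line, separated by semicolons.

Diego 1/12; Elena 1/12; Mateo 1/3; Nieves 1/6; Octavio 1/12; Ramiro 1/12; Soledad 1/6

No spouse, descendants, or parent survives, so the estate passes to Beatriz's siblings per stirpes.
Half-blood siblings count for one-half the weight of whole-blood siblings at the initial division.
Dividing 1 in proportion to weights (total weight 3): Nieves (weight 1/2) → 1/6; Mateo (weight 1) → 1/3; Graciela (weight 1) → 1/3; Soledad (weight 1/2) → 1/6.
Nieves is living and takes 1/6.
Mateo is living and takes 1/3.
Graciela predeceased; the 1/3 allotted to Graciela's branch passes to Graciela's issue by representation.
The 1/3 is divided into 4 equal shares of 1/12 among Octavio, Ramiro, Elena, Diego.
Octavio is living and takes 1/12.
Ramiro is living and takes 1/12.
Elena is living and takes 1/12.
Diego is living and takes 1/12.
Soledad is living and takes 1/6.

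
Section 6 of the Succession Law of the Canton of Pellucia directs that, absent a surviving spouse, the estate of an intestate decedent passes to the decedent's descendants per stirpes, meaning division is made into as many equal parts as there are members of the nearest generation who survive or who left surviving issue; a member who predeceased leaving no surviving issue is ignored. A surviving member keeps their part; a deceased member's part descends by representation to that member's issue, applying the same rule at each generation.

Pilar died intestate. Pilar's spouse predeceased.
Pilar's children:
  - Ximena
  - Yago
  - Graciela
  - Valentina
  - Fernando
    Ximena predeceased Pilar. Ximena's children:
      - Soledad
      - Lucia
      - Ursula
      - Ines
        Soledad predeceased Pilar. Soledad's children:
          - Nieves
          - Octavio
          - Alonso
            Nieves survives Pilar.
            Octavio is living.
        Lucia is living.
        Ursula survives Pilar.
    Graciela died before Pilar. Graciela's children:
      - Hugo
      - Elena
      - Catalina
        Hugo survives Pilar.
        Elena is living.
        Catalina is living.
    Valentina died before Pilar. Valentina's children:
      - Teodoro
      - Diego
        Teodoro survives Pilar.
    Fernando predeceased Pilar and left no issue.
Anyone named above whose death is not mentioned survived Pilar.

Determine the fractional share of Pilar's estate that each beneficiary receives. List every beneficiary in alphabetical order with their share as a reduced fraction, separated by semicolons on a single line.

Alonso 1/48; Catalina 1/12; Diego 1/8; Elena 1/12; Hugo 1/12; Ines 1/16; Lucia 1/16; Nieves 1/48; Octavio 1/48; Teodoro 1/8; Ursula 1/16; Yago 1/4

There is no surviving spouse, so the entire estate passes to Pilar's descendants per stirpes.
Fernando left no surviving issue, so that branch lapses and is disregarded.
The estate is divided into 4 equal shares of 1/4 among Ximena, Yago, Graciela, Valentina.
Ximena predeceased; the 1/4 allotted to Ximena's branch passes to Ximena's issue by representation.
The 1/4 is divided into 4 equal shares of 1/16 among Soledad, Lucia, Ursula, Ines.
Soledad predeceased; the 1/16 allotted to Soledad's branch passes to Soledad's issue by representation.
The 1/16 is divided into 3 equal shares of 1/48 among Nieves, Octavio, Alonso.
Nieves is living and takes 1/48.
Octavio is living and takes 1/48.
Alonso is living and takes 1/48.
Lucia is living and takes 1/16.
Ursula is living and takes 1/16.
Ines is living and takes 1/16.
Yago is living and takes 1/4.
Graciela predeceased; the 1/4 allotted to Graciela's branch passes to Graciela's issue by representation.
The 1/4 is divided into 3 equal shares of 1/12 among Hugo, Elena, Catalina.
Hugo is living and takes 1/12.
Elena is living and takes 1/12.
Catalina is living and takes 1/12.
Valentina predeceased; the 1/4 allotted to Valentina's branch passes to Valentina's issue by representation.
The 1/4 is divided into 2 equal shares of 1/8 among Teodoro, Diego.
Teodoro is living and takes 1/8.
Diego is living and takes 1/8.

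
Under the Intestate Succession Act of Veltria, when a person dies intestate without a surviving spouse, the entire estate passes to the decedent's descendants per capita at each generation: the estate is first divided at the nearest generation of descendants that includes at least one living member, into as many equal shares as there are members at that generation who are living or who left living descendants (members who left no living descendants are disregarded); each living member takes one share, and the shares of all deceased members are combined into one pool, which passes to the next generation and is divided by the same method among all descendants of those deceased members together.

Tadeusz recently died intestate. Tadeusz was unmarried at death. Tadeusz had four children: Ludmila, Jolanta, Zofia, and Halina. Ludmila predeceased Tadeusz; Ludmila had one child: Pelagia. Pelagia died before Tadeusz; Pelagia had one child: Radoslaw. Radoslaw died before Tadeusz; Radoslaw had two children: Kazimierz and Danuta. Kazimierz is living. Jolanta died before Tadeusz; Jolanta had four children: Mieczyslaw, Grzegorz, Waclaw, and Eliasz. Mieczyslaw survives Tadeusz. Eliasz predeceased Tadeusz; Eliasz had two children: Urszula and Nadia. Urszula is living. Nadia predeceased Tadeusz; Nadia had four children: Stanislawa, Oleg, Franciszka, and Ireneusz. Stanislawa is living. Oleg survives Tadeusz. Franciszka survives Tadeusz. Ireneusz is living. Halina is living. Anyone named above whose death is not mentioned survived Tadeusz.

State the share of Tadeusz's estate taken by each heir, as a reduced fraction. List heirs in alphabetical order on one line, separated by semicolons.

Danuta 1/45; Franciszka 1/45; Grzegorz 1/10; Halina 1/4; Ireneusz 1/45; Kazimierz 1/45; Mieczyslaw 1/10; Oleg 1/45; Stanislawa 1/45; Urszula 1/15; Waclaw 1/10; Zofia 1/4

There is no surviving spouse, so the entire estate passes to Tadeusz's descendants per capita at each generation.
At generation 1 (Ludmila, Jolanta, Zofia, Halina) there are 4 shares of (1)/4 = 1/4 each.
Living: Zofia and Halina — each takes 1/4.
Deceased: Ludmila and Jolanta. Their combined 1/2 is pooled and carried to generation 2.
At generation 2 (Pelagia, Mieczyslaw, Grzegorz, Waclaw, Eliasz) there are 5 shares of (1/2)/5 = 1/10 each.
Living: Mieczyslaw, Grzegorz, and Waclaw — each takes 1/10.
Deceased: Pelagia and Eliasz. Their combined 1/5 is pooled and carried to generation 3.
At generation 3 (Radoslaw, Urszula, Nadia) there are 3 shares of (1/5)/3 = 1/15 each.
Living: Urszula — each takes 1/15.
Deceased: Radoslaw and Nadia. Their combined 2/15 is pooled and carried to generation 4.
At generation 4 (Kazimierz, Danuta, Stanislawa, Oleg, Franciszka, Ireneusz) there are 6 shares of (2/15)/6 = 1/45 each.
Living: Kazimierz, Danuta, Stanislawa, Oleg, Franciszka, and Ireneusz — each takes 1/45.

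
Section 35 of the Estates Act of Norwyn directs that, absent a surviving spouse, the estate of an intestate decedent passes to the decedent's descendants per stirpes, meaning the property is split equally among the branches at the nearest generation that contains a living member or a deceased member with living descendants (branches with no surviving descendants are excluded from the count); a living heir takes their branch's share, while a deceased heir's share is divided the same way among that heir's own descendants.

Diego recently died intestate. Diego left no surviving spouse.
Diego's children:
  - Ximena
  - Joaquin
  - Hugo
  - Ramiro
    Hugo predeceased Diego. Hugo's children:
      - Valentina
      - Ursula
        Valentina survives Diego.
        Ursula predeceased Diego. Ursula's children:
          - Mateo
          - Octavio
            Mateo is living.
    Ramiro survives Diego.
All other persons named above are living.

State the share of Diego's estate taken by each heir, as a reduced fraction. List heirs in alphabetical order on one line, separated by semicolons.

There is no surviving spouse, so the entire estate passes to Diego's descendants per stirpes.
The estate is divided into 4 equal shares of 1/4 among Ximena, Joaquin, Hugo, Ramiro.
Ximena is living and takes 1/4.
Joaquin is living and takes 1/4.
Hugo predeceased; the 1/4 allotted to Hugo's branch passes to Hugo's issue by representation.
The 1/4 is divided into 2 equal shares of 1/8 among Valentina, Ursula.
Valentina is living and takes 1/8.
Ursula predeceased; the 1/8 allotted to Ursula's branch passes to Ursula's issue by representation.
The 1/8 is divided into 2 equal shares of 1/16 among Mateo, Octavio.
Mateo is living and takes 1/16.
Octavio is living and takes 1/16.
Ramiro is living and takes 1/4.

Joaquin 1/4; Mateo 1/16; Octavio 1/16; Ramiro 1/4; Valentina 1/8; Ximena 1/4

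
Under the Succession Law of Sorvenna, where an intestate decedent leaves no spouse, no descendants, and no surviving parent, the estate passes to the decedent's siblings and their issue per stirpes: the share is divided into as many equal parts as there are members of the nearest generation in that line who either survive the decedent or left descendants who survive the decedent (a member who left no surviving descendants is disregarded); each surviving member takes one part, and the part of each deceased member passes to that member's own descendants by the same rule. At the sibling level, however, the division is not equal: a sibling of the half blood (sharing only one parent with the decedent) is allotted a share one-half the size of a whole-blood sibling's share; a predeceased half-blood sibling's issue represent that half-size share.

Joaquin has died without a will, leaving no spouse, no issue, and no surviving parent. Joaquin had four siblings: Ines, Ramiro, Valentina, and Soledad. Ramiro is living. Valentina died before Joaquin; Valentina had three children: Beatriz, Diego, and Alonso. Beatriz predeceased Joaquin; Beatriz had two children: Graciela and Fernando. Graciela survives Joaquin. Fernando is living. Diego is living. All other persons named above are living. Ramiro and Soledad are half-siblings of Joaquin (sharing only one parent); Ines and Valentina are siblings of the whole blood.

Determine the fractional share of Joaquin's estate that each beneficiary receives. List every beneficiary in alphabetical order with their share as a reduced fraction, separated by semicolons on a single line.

No spouse, descendants, or parent survives, so the estate passes to Joaquin's siblings per stirpes.
Half-blood siblings count for one-half the weight of whole-blood siblings at the initial division.
Dividing 1 in proportion to weights (total weight 3): Ines (weight 1) → 1/3; Ramiro (weight 1/2) → 1/6; Valentina (weight 1) → 1/3; Soledad (weight 1/2) → 1/6.
Ines is living and takes 1/3.
Ramiro is living and takes 1/6.
Valentina predeceased; the 1/3 allotted to Valentina's branch passes to Valentina's issue by representation.
The 1/3 is divided into 3 equal shares of 1/9 among Beatriz, Diego, Alonso.
Beatriz predeceased; the 1/9 allotted to Beatriz's branch passes to Beatriz's issue by representation.
The 1/9 is divided into 2 equal shares of 1/18 among Graciela, Fernando.
Graciela is living and takes 1/18.
Fernando is living and takes 1/18.
Diego is living and takes 1/9.
Alonso is living and takes 1/9.
Soledad is living and takes 1/6.

Alonso 1/9; Diego 1/9; Fernando 1/18; Graciela 1/18; Ines 1/3; Ramiro 1/6; Soledad 1/6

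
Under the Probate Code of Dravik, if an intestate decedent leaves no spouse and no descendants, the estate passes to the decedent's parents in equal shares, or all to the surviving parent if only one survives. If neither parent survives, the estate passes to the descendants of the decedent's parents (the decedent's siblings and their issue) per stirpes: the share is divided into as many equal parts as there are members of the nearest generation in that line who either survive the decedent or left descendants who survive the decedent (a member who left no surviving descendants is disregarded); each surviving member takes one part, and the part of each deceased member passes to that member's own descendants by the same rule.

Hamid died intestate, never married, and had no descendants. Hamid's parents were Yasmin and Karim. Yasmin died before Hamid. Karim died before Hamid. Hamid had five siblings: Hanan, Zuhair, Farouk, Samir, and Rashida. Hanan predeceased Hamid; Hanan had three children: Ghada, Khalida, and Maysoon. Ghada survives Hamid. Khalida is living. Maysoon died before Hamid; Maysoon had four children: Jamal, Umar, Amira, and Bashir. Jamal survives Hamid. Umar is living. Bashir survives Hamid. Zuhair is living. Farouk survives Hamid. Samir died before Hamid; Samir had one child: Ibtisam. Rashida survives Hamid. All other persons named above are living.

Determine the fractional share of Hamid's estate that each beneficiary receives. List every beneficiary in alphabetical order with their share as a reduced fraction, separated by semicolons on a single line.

Amira 1/60; Bashir 1/60; Farouk 1/5; Ghada 1/15; Ibtisam 1/5; Jamal 1/60; Khalida 1/15; Rashida 1/5; Umar 1/60; Zuhair 1/5

Neither parent survives and there are no descendants, so the estate passes to Hamid's siblings and their issue per stirpes.
The estate is divided into 5 equal shares of 1/5 among Hanan, Zuhair, Farouk, Samir, Rashida.
Hanan predeceased; the 1/5 allotted to Hanan's branch passes to Hanan's issue by representation.
The 1/5 is divided into 3 equal shares of 1/15 among Ghada, Khalida, Maysoon.
Ghada is living and takes 1/15.
Khalida is living and takes 1/15.
Maysoon predeceased; the 1/15 allotted to Maysoon's branch passes to Maysoon's issue by representation.
The 1/15 is divided into 4 equal shares of 1/60 among Jamal, Umar, Amira, Bashir.
Jamal is living and takes 1/60.
Umar is living and takes 1/60.
Amira is living and takes 1/60.
Bashir is living and takes 1/60.
Zuhair is living and takes 1/5.
Farouk is living and takes 1/5.
Samir predeceased; the 1/5 allotted to Samir's branch passes to Samir's issue by representation.
Ibtisam is the sole taker at this level and receives the full 1/5.
Rashida is living and takes 1/5.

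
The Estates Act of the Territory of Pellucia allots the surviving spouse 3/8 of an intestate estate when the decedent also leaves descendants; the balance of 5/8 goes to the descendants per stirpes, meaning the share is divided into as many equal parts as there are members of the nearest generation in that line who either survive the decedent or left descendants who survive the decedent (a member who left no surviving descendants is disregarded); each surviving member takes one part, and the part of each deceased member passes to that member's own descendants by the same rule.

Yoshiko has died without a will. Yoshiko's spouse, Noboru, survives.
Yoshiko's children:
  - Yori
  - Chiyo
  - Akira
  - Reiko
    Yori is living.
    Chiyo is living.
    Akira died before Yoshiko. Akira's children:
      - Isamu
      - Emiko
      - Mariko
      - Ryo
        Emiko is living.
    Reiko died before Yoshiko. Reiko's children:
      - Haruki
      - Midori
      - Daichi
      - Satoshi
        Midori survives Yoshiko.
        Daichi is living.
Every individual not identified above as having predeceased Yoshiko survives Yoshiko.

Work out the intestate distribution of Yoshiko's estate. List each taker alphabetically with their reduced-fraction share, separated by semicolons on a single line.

Noboru, as surviving spouse, takes 3/8.
The remaining 5/8 passes to Yoshiko's descendants per stirpes.
The 5/8 is divided into 4 equal shares of 5/32 among Yori, Chiyo, Akira, Reiko.
Yori is living and takes 5/32.
Chiyo is living and takes 5/32.
Akira predeceased; the 5/32 allotted to Akira's branch passes to Akira's issue by representation.
The 5/32 is divided into 4 equal shares of 5/128 among Isamu, Emiko, Mariko, Ryo.
Isamu is living and takes 5/128.
Emiko is living and takes 5/128.
Mariko is living and takes 5/128.
Ryo is living and takes 5/128.
Reiko predeceased; the 5/32 allotted to Reiko's branch passes to Reiko's issue by representation.
The 5/32 is divided into 4 equal shares of 5/128 among Haruki, Midori, Daichi, Satoshi.
Haruki is living and takes 5/128.
Midori is living and takes 5/128.
Daichi is living and takes 5/128.
Satoshi is living and takes 5/128.

Chiyo 5/32; Daichi 5/128; Emiko 5/128; Haruki 5/128; Isamu 5/128; Mariko 5/128; Midori 5/128; Noboru 3/8; Ryo 5/128; Satoshi 5/128; Yori 5/32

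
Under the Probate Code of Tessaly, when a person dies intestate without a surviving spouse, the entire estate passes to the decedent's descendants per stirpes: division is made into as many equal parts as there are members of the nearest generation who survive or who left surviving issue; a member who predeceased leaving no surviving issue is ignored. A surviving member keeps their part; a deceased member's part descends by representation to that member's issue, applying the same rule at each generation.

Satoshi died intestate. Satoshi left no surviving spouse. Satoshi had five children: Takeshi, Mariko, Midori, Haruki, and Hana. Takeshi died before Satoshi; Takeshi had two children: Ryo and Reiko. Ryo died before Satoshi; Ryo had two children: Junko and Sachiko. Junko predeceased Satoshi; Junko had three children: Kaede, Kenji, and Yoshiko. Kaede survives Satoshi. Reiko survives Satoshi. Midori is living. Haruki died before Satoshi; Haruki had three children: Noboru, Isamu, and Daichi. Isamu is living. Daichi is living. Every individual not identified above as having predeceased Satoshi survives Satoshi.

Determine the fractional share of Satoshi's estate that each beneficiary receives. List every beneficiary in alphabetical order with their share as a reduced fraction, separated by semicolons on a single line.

Daichi 1/15; Hana 1/5; Isamu 1/15; Kaede 1/60; Kenji 1/60; Mariko 1/5; Midori 1/5; Noboru 1/15; Reiko 1/10; Sachiko 1/20; Yoshiko 1/60

There is no surviving spouse, so the entire estate passes to Satoshi's descendants per stirpes.
The estate is divided into 5 equal shares of 1/5 among Takeshi, Mariko, Midori, Haruki, Hana.
Takeshi predeceased; the 1/5 allotted to Takeshi's branch passes to Takeshi's issue by representation.
The 1/5 is divided into 2 equal shares of 1/10 among Ryo, Reiko.
Ryo predeceased; the 1/10 allotted to Ryo's branch passes to Ryo's issue by representation.
The 1/10 is divided into 2 equal shares of 1/20 among Junko, Sachiko.
Junko predeceased; the 1/20 allotted to Junko's branch passes to Junko's issue by representation.
The 1/20 is divided into 3 equal shares of 1/60 among Kaede, Kenji, Yoshiko.
Kaede is living and takes 1/60.
Kenji is living and takes 1/60.
Yoshiko is living and takes 1/60.
Sachiko is living and takes 1/20.
Reiko is living and takes 1/10.
Mariko is living and takes 1/5.
Midori is living and takes 1/5.
Haruki predeceased; the 1/5 allotted to Haruki's branch passes to Haruki's issue by representation.
The 1/5 is divided into 3 equal shares of 1/15 among Noboru, Isamu, Daichi.
Noboru is living and takes 1/15.
Isamu is living and takes 1/15.
Daichi is living and takes 1/15.
Hana is living and takes 1/5.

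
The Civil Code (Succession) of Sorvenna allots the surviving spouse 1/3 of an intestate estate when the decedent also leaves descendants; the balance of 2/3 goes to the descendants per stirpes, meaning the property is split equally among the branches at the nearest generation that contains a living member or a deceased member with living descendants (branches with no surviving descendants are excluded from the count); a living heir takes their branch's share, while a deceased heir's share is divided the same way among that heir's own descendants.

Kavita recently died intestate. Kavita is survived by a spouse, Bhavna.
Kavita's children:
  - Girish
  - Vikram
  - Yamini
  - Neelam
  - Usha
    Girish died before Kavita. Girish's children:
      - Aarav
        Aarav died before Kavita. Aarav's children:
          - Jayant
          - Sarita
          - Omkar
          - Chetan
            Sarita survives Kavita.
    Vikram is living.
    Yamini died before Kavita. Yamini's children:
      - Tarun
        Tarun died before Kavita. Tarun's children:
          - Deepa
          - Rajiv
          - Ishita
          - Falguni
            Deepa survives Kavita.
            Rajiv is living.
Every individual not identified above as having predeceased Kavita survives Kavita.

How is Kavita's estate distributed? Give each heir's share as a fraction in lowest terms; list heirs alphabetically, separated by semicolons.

Bhavna 1/3; Chetan 1/30; Deepa 1/30; Falguni 1/30; Ishita 1/30; Jayant 1/30; Neelam 2/15; Omkar 1/30; Rajiv 1/30; Sarita 1/30; Usha 2/15; Vikram 2/15

Bhavna, as surviving spouse, takes 1/3.
The remaining 2/3 passes to Kavita's descendants per stirpes.
The 2/3 is divided into 5 equal shares of 2/15 among Girish, Vikram, Yamini, Neelam, Usha.
Girish predeceased; the 2/15 allotted to Girish's branch passes to Girish's issue by representation.
Aarav's line is the sole branch at this level, so the full 2/15 passes to Aarav's issue by representation.
The 2/15 is divided into 4 equal shares of 1/30 among Jayant, Sarita, Omkar, Chetan.
Jayant is living and takes 1/30.
Sarita is living and takes 1/30.
Omkar is living and takes 1/30.
Chetan is living and takes 1/30.
Vikram is living and takes 2/15.
Yamini predeceased; the 2/15 allotted to Yamini's branch passes to Yamini's issue by representation.
Tarun's line is the sole branch at this level, so the full 2/15 passes to Tarun's issue by representation.
The 2/15 is divided into 4 equal shares of 1/30 among Deepa, Rajiv, Ishita, Falguni.
Deepa is living and takes 1/30.
Rajiv is living and takes 1/30.
Ishita is living and takes 1/30.
Falguni is living and takes 1/30.
Neelam is living and takes 2/15.
Usha is living and takes 2/15.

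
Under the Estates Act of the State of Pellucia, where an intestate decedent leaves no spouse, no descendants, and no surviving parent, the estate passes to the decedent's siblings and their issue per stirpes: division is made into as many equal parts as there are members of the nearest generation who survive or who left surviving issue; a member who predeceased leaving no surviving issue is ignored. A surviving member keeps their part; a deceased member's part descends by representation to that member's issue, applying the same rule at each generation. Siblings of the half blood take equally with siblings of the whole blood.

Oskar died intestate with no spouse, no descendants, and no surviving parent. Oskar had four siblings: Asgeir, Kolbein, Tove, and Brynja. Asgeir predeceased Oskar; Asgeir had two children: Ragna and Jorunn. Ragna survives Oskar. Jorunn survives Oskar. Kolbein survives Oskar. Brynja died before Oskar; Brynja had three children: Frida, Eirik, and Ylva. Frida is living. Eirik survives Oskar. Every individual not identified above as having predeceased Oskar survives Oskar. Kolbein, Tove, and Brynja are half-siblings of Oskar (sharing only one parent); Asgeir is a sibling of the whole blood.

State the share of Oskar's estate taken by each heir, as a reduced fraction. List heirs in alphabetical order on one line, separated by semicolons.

No spouse, descendants, or parent survives, so the estate passes to Oskar's siblings per stirpes.
Half-blood and whole-blood siblings take equally under the stated rule.
The estate is divided into 4 equal shares of 1/4 among Asgeir, Kolbein, Tove, Brynja.
Asgeir predeceased; the 1/4 allotted to Asgeir's branch passes to Asgeir's issue by representation.
The 1/4 is divided into 2 equal shares of 1/8 among Ragna, Jorunn.
Ragna is living and takes 1/8.
Jorunn is living and takes 1/8.
Kolbein is living and takes 1/4.
Tove is living and takes 1/4.
Brynja predeceased; the 1/4 allotted to Brynja's branch passes to Brynja's issue by representation.
The 1/4 is divided into 3 equal shares of 1/12 among Frida, Eirik, Ylva.
Frida is living and takes 1/12.
Eirik is living and takes 1/12.
Ylva is living and takes 1/12.

Eirik 1/12; Frida 1/12; Jorunn 1/8; Kolbein 1/4; Ragna 1/8; Tove 1/4; Ylva 1/12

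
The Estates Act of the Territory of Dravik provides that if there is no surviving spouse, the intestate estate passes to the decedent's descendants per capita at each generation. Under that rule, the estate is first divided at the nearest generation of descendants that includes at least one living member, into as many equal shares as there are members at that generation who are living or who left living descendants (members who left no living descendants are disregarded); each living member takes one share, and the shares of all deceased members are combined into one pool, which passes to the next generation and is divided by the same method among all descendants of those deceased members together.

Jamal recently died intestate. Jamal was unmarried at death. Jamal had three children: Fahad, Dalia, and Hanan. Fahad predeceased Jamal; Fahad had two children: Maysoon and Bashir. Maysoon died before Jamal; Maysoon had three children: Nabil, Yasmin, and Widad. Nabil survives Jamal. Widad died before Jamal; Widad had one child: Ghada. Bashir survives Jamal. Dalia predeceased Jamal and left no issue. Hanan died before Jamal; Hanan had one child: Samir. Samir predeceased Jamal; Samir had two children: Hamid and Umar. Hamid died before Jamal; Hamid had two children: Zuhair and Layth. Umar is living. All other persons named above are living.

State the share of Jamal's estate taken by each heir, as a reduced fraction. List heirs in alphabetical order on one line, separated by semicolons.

Bashir 1/3; Ghada 4/45; Layth 4/45; Nabil 2/15; Umar 2/15; Yasmin 2/15; Zuhair 4/45

There is no surviving spouse, so the entire estate passes to Jamal's descendants per capita at each generation.
No one at generation 1 (Fahad, Hanan) is living; moving to the next generation.
At generation 2 (Maysoon, Bashir, Samir) there are 3 shares of (1)/3 = 1/3 each.
Living: Bashir — each takes 1/3.
Deceased: Maysoon and Samir. Their combined 2/3 is pooled and carried to generation 3.
At generation 3 (Nabil, Yasmin, Widad, Hamid, Umar) there are 5 shares of (2/3)/5 = 2/15 each.
Living: Nabil, Yasmin, and Umar — each takes 2/15.
Deceased: Widad and Hamid. Their combined 4/15 is pooled and carried to generation 4.
At generation 4 (Ghada, Zuhair, Layth) there are 3 shares of (4/15)/3 = 4/45 each.
Living: Ghada, Zuhair, and Layth — each takes 4/45.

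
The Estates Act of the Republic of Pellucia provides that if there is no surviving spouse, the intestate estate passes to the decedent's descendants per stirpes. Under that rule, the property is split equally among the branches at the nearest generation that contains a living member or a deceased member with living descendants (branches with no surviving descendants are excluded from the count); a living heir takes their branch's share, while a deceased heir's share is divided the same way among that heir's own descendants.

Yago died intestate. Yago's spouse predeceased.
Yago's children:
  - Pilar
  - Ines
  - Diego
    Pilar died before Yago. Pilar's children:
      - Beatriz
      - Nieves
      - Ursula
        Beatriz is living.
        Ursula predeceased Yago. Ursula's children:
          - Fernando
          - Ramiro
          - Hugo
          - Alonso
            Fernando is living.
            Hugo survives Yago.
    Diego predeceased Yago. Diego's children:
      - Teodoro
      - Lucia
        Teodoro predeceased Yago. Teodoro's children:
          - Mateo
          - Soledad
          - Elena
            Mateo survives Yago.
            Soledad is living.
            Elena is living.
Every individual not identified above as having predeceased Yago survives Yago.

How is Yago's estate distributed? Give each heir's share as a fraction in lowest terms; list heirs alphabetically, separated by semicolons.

There is no surviving spouse, so the entire estate passes to Yago's descendants per stirpes.
The estate is divided into 3 equal shares of 1/3 among Pilar, Ines, Diego.
Pilar predeceased; the 1/3 allotted to Pilar's branch passes to Pilar's issue by representation.
The 1/3 is divided into 3 equal shares of 1/9 among Beatriz, Nieves, Ursula.
Beatriz is living and takes 1/9.
Nieves is living and takes 1/9.
Ursula predeceased; the 1/9 allotted to Ursula's branch passes to Ursula's issue by representation.
The 1/9 is divided into 4 equal shares of 1/36 among Fernando, Ramiro, Hugo, Alonso.
Fernando is living and takes 1/36.
Ramiro is living and takes 1/36.
Hugo is living and takes 1/36.
Alonso is living and takes 1/36.
Ines is living and takes 1/3.
Diego predeceased; the 1/3 allotted to Diego's branch passes to Diego's issue by representation.
The 1/3 is divided into 2 equal shares of 1/6 among Teodoro, Lucia.
Teodoro predeceased; the 1/6 allotted to Teodoro's branch passes to Teodoro's issue by representation.
The 1/6 is divided into 3 equal shares of 1/18 among Mateo, Soledad, Elena.
Mateo is living and takes 1/18.
Soledad is living and takes 1/18.
Elena is living and takes 1/18.
Lucia is living and takes 1/6.

Alonso 1/36; Beatriz 1/9; Elena 1/18; Fernando 1/36; Hugo 1/36; Ines 1/3; Lucia 1/6; Mateo 1/18; Nieves 1/9; Ramiro 1/36; Soledad 1/18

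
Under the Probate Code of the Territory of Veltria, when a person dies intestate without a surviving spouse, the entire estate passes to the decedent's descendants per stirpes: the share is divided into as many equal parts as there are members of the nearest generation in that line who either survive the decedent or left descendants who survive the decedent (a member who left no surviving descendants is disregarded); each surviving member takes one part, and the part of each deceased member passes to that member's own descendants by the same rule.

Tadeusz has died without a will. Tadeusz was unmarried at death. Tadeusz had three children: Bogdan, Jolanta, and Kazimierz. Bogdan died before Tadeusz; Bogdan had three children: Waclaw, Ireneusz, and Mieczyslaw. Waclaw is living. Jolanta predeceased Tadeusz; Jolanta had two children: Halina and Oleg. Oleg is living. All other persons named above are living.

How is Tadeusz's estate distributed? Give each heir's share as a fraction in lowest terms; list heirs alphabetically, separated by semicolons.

Halina 1/6; Ireneusz 1/9; Kazimierz 1/3; Mieczyslaw 1/9; Oleg 1/6; Waclaw 1/9

There is no surviving spouse, so the entire estate passes to Tadeusz's descendants per stirpes.
The estate is divided into 3 equal shares of 1/3 among Bogdan, Jolanta, Kazimierz.
Bogdan predeceased; the 1/3 allotted to Bogdan's branch passes to Bogdan's issue by representation.
The 1/3 is divided into 3 equal shares of 1/9 among Waclaw, Ireneusz, Mieczyslaw.
Waclaw is living and takes 1/9.
Ireneusz is living and takes 1/9.
Mieczyslaw is living and takes 1/9.
Jolanta predeceased; the 1/3 allotted to Jolanta's branch passes to Jolanta's issue by representation.
The 1/3 is divided into 2 equal shares of 1/6 among Halina, Oleg.
Halina is living and takes 1/6.
Oleg is living and takes 1/6.
Kazimierz is living and takes 1/3.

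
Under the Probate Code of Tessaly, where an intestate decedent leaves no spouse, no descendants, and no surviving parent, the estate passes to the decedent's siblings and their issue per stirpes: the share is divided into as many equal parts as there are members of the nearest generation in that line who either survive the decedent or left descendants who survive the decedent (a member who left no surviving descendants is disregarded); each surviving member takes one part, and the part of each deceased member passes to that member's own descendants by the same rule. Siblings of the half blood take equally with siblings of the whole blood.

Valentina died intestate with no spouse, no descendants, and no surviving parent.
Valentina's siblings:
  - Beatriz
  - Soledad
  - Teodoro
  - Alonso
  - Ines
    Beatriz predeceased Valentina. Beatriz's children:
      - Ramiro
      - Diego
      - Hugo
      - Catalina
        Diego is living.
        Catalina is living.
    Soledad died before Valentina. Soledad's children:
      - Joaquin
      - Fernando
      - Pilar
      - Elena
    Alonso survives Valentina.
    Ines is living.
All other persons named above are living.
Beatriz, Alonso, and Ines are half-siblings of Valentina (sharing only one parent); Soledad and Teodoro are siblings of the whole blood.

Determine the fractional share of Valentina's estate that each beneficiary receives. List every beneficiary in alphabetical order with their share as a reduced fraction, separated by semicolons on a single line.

No spouse, descendants, or parent survives, so the estate passes to Valentina's siblings per stirpes.
Half-blood and whole-blood siblings take equally under the stated rule.
The estate is divided into 5 equal shares of 1/5 among Beatriz, Soledad, Teodoro, Alonso, Ines.
Beatriz predeceased; the 1/5 allotted to Beatriz's branch passes to Beatriz's issue by representation.
The 1/5 is divided into 4 equal shares of 1/20 among Ramiro, Diego, Hugo, Catalina.
Ramiro is living and takes 1/20.
Diego is living and takes 1/20.
Hugo is living and takes 1/20.
Catalina is living and takes 1/20.
Soledad predeceased; the 1/5 allotted to Soledad's branch passes to Soledad's issue by representation.
The 1/5 is divided into 4 equal shares of 1/20 among Joaquin, Fernando, Pilar, Elena.
Joaquin is living and takes 1/20.
Fernando is living and takes 1/20.
Pilar is living and takes 1/20.
Elena is living and takes 1/20.
Teodoro is living and takes 1/5.
Alonso is living and takes 1/5.
Ines is living and takes 1/5.

Alonso 1/5; Catalina 1/20; Diego 1/20; Elena 1/20; Fernando 1/20; Hugo 1/20; Ines 1/5; Joaquin 1/20; Pilar 1/20; Ramiro 1/20; Teodoro 1/5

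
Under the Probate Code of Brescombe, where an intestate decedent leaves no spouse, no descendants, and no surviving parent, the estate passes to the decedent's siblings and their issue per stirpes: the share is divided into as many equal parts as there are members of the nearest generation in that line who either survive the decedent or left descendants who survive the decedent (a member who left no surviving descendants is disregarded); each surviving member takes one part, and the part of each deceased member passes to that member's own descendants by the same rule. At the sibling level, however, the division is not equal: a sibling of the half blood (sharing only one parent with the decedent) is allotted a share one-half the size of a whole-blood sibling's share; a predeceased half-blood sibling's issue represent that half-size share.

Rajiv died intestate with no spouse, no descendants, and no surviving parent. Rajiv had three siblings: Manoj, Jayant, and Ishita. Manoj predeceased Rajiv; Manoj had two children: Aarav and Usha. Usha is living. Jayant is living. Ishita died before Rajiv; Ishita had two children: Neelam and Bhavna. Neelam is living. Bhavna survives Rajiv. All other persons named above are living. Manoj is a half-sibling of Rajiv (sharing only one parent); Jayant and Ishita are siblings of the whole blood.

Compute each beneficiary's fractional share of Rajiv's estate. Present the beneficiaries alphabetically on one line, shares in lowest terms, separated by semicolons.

No spouse, descendants, or parent survives, so the estate passes to Rajiv's siblings per stirpes.
Half-blood siblings count for one-half the weight of whole-blood siblings at the initial division.
Dividing 1 in proportion to weights (total weight 5/2): Manoj (weight 1/2) → 1/5; Jayant (weight 1) → 2/5; Ishita (weight 1) → 2/5.
Manoj predeceased; the 1/5 allotted to Manoj's branch passes to Manoj's issue by representation.
The 1/5 is divided into 2 equal shares of 1/10 among Aarav, Usha.
Aarav is living and takes 1/10.
Usha is living and takes 1/10.
Jayant is living and takes 2/5.
Ishita predeceased; the 2/5 allotted to Ishita's branch passes to Ishita's issue by representation.
The 2/5 is divided into 2 equal shares of 1/5 among Neelam, Bhavna.
Neelam is living and takes 1/5.
Bhavna is living and takes 1/5.

Aarav 1/10; Bhavna 1/5; Jayant 2/5; Neelam 1/5; Usha 1/10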